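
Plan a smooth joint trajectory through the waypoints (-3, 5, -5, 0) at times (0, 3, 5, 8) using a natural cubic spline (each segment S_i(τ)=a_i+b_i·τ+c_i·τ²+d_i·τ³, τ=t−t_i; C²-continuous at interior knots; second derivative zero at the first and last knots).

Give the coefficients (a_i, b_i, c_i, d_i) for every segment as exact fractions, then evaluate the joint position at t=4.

Δ: Δ0=8/3, Δ1=-5, Δ2=5/3
row 1: diag=10, rhs=-46; c'=1/5, d'=-23/5
row 2: denom=10−2·1/5=48/5; d'=(40−2·-23/5)/(48/5)=41/8
back: M2=41/8
back: M1=-23/5−1/5·41/8=-45/8
M: M0=0, M1=-45/8, M2=41/8, M3=0
seg 0: a=-3, c=M0/2=0, d=(M1−M0)/(6·3)=-5/16, b=Δ0−h0·(2M0+M1)/6=263/48
seg 1: a=5, c=M1/2=-45/16, d=(M2−M1)/(6·2)=43/48, b=Δ1−h1·(2M1+M2)/6=-71/24
seg 2: a=-5, c=M2/2=41/16, d=(M3−M2)/(6·3)=-41/144, b=Δ2−h2·(2M2+M3)/6=-83/24
t_q=4 → seg 1, τ=1; S=5+-71/24·τ+-45/16·τ²+43/48·τ³=1/8

  seg 0: a=-3 b=263/48 c=0 d=-5/16
  seg 1: a=5 b=-71/24 c=-45/16 d=43/48
  seg 2: a=-5 b=-83/24 c=41/16 d=-41/144
S(4) = 1/8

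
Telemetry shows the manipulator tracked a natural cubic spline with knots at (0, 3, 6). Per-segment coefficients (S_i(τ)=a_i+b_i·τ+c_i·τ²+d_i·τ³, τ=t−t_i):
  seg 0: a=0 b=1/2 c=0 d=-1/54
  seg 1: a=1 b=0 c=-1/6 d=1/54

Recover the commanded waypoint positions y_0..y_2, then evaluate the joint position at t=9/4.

y_0 = S_0(0) = a_0 = 0
y_1 = S_1(0) = a_1 = 1
y_2 = S_1(3) = 0
t_q=9/4 is in segment 0 (τ=9/4); S_0(τ)=117/128

y_0=0 y_1=1 y_2=0
S(9/4) = 117/128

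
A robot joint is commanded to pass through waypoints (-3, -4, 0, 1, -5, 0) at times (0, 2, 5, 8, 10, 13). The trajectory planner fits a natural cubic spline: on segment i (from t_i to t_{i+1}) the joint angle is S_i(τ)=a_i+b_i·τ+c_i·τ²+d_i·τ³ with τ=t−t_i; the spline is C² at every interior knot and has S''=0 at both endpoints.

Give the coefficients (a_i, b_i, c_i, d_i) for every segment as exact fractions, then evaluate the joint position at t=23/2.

Δ: Δ0=-1/2, Δ1=4/3, Δ2=1/3, Δ3=-3, Δ4=5/3
row 1: diag=10, rhs=11; c'=3/10, d'=11/10
row 2: denom=12−3·3/10=111/10; d'=(-6−3·11/10)/(111/10)=-31/37
row 3: denom=10−3·10/37=340/37; d'=(-20−3·-31/37)/(340/37)=-647/340
row 4: denom=10−2·37/170=813/85; d'=(28−2·-647/340)/(813/85)=5407/1626
back: M4=5407/1626
back: M3=-647/340−37/170·5407/1626=-4271/1626
back: M2=-31/37−10/37·-4271/1626=-104/813
back: M1=11/10−3/10·-104/813=617/542
M: M0=0, M1=617/542, M2=-104/813, M3=-4271/1626, M4=5407/1626, M5=0
seg 0: a=-3, c=M0/2=0, d=(M1−M0)/(6·2)=617/6504, b=Δ0−h0·(2M0+M1)/6=-715/813
seg 1: a=-4, c=M1/2=617/1084, d=(M2−M1)/(6·3)=-2059/29268, b=Δ1−h1·(2M1+M2)/6=421/1626
seg 2: a=0, c=M2/2=-52/813, d=(M3−M2)/(6·3)=-4063/29268, b=Δ2−h2·(2M2+M3)/6=5771/3252
seg 3: a=1, c=M3/2=-4271/3252, d=(M4−M3)/(6·2)=1613/3252, b=Δ3−h3·(2M3+M4)/6=-3833/1626
seg 4: a=-5, c=M4/2=5407/3252, d=(M5−M4)/(6·3)=-5407/29268, b=Δ4−h4·(2M4+M5)/6=-899/542
t_q=23/2 → seg 4, τ=3/2; S=-5+-899/542·τ+5407/3252·τ²+-5407/29268·τ³=-37901/8672

  seg 0: a=-3 b=-715/813 c=0 d=617/6504
  seg 1: a=-4 b=421/1626 c=617/1084 d=-2059/29268
  seg 2: a=0 b=5771/3252 c=-52/813 d=-4063/29268
  seg 3: a=1 b=-3833/1626 c=-4271/3252 d=1613/3252
  seg 4: a=-5 b=-899/542 c=5407/3252 d=-5407/29268
S(23/2) = -37901/8672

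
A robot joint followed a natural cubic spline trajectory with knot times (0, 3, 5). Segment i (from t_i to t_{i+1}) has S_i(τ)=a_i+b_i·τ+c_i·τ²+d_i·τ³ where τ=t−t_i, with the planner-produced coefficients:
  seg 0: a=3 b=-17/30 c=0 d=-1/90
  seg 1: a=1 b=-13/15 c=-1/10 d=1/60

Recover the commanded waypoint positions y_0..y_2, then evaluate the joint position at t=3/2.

y_0 = S_0(0) = a_0 = 3
y_1 = S_1(0) = a_1 = 1
y_2 = S_1(2) = -1
t_q=3/2 is in segment 0 (τ=3/2); S_0(τ)=169/80

y_0=3 y_1=1 y_2=-1
S(3/2) = 169/80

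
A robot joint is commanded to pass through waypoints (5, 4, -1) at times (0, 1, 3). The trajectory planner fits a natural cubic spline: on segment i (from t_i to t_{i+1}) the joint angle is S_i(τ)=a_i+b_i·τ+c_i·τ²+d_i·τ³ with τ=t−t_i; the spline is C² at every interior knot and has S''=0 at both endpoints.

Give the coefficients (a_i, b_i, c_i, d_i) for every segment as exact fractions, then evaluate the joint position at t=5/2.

  seg 0: a=5 b=-3/4 c=0 d=-1/4
  seg 1: a=4 b=-3/2 c=-3/4 d=1/8
S(5/2) = 31/64

Δ: Δ0=-1, Δ1=-5/2
row 1: diag=6, rhs=-9; c'=1/3, d'=-3/2
back: M1=-3/2
M: M0=0, M1=-3/2, M2=0
seg 0: a=5, c=M0/2=0, d=(M1−M0)/(6·1)=-1/4, b=Δ0−h0·(2M0+M1)/6=-3/4
seg 1: a=4, c=M1/2=-3/4, d=(M2−M1)/(6·2)=1/8, b=Δ1−h1·(2M1+M2)/6=-3/2
t_q=5/2 → seg 1, τ=3/2; S=4+-3/2·τ+-3/4·τ²+1/8·τ³=31/64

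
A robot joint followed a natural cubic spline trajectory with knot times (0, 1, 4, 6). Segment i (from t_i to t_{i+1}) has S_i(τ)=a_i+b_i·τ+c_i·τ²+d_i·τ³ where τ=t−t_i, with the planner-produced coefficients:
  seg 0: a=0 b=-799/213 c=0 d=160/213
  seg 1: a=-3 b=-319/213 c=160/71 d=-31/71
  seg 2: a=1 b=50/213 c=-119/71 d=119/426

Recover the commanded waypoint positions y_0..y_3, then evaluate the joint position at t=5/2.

y_0 = S_0(0) = a_0 = 0
y_1 = S_1(0) = a_1 = -3
y_2 = S_2(0) = a_2 = 1
y_3 = S_2(2) = -3
t_q=5/2 is in segment 1 (τ=3/2); S_1(τ)=-937/568

y_0=0 y_1=-3 y_2=1 y_3=-3
S(5/2) = -937/568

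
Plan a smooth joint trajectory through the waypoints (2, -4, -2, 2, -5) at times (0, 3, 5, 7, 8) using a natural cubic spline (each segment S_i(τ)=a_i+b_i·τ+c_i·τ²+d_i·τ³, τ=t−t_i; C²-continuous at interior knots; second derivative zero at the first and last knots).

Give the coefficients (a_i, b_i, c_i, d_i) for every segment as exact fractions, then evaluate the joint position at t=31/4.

  seg 0: a=2 b=-271/104 c=0 d=7/104
  seg 1: a=-4 b=-41/52 c=63/104 d=15/104
  seg 2: a=-2 b=175/52 c=153/104 d=-14/13
  seg 3: a=2 b=-191/52 c=-519/104 d=173/104
S(31/4) = -19037/6656

Δ: Δ0=-2, Δ1=1, Δ2=2, Δ3=-7
row 1: diag=10, rhs=18; c'=1/5, d'=9/5
row 2: denom=8−2·1/5=38/5; d'=(6−2·9/5)/(38/5)=6/19
row 3: denom=6−2·5/19=104/19; d'=(-54−2·6/19)/(104/19)=-519/52
back: M3=-519/52
back: M2=6/19−5/19·-519/52=153/52
back: M1=9/5−1/5·153/52=63/52
M: M0=0, M1=63/52, M2=153/52, M3=-519/52, M4=0
seg 0: a=2, c=M0/2=0, d=(M1−M0)/(6·3)=7/104, b=Δ0−h0·(2M0+M1)/6=-271/104
seg 1: a=-4, c=M1/2=63/104, d=(M2−M1)/(6·2)=15/104, b=Δ1−h1·(2M1+M2)/6=-41/52
seg 2: a=-2, c=M2/2=153/104, d=(M3−M2)/(6·2)=-14/13, b=Δ2−h2·(2M2+M3)/6=175/52
seg 3: a=2, c=M3/2=-519/104, d=(M4−M3)/(6·1)=173/104, b=Δ3−h3·(2M3+M4)/6=-191/52
t_q=31/4 → seg 3, τ=3/4; S=2+-191/52·τ+-519/104·τ²+173/104·τ³=-19037/6656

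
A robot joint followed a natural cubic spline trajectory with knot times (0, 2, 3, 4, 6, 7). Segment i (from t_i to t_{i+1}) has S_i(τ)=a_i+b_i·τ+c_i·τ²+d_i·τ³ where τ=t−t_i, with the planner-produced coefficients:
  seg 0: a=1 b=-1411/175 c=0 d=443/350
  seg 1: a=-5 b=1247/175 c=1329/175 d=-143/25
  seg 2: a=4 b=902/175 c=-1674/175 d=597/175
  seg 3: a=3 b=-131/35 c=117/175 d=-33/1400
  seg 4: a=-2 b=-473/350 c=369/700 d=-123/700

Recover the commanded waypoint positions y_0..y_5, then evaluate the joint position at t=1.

y_0=1 y_1=-5 y_2=4 y_3=3 y_4=-2 y_5=-3
S(1) = -2029/350

y_0 = S_0(0) = a_0 = 1
y_1 = S_1(0) = a_1 = -5
y_2 = S_2(0) = a_2 = 4
y_3 = S_3(0) = a_3 = 3
y_4 = S_4(0) = a_4 = -2
y_5 = S_4(1) = -3
t_q=1 is in segment 0 (τ=1); S_0(τ)=-2029/350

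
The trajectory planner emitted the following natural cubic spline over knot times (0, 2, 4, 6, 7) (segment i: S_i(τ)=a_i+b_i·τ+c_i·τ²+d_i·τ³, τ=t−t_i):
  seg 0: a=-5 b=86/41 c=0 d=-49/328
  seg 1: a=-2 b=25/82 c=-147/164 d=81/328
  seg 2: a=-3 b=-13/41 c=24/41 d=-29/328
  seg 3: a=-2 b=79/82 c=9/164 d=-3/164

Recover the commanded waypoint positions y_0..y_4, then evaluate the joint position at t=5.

y_0 = S_0(0) = a_0 = -5
y_1 = S_1(0) = a_1 = -2
y_2 = S_2(0) = a_2 = -3
y_3 = S_3(0) = a_3 = -2
y_4 = S_3(1) = -1
t_q=5 is in segment 2 (τ=1); S_2(τ)=-925/328

y_0=-5 y_1=-2 y_2=-3 y_3=-2 y_4=-1
S(5) = -925/328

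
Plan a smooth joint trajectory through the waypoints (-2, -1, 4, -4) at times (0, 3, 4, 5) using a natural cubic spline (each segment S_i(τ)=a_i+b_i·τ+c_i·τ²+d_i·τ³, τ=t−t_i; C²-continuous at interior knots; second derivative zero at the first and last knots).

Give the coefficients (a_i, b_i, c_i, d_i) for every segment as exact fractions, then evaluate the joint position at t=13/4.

Δ: Δ0=1/3, Δ1=5, Δ2=-8
row 1: diag=8, rhs=28; c'=1/8, d'=7/2
row 2: denom=4−1·1/8=31/8; d'=(-78−1·7/2)/(31/8)=-652/31
back: M2=-652/31
back: M1=7/2−1/8·-652/31=190/31
M: M0=0, M1=190/31, M2=-652/31, M3=0
seg 0: a=-2, c=M0/2=0, d=(M1−M0)/(6·3)=95/279, b=Δ0−h0·(2M0+M1)/6=-254/93
seg 1: a=-1, c=M1/2=95/31, d=(M2−M1)/(6·1)=-421/93, b=Δ1−h1·(2M1+M2)/6=601/93
seg 2: a=4, c=M2/2=-326/31, d=(M3−M2)/(6·1)=326/93, b=Δ2−h2·(2M2+M3)/6=-92/93
t_q=13/4 → seg 1, τ=1/4; S=-1+601/93·τ+95/31·τ²+-421/93·τ³=1461/1984

  seg 0: a=-2 b=-254/93 c=0 d=95/279
  seg 1: a=-1 b=601/93 c=95/31 d=-421/93
  seg 2: a=4 b=-92/93 c=-326/31 d=326/93
S(13/4) = 1461/1984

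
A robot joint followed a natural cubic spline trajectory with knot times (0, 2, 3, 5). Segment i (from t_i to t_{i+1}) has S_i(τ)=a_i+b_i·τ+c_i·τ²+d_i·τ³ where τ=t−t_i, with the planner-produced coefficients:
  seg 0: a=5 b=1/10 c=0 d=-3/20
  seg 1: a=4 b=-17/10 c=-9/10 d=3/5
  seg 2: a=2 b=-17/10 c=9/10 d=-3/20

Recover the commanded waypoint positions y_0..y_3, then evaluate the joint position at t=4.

y_0 = S_0(0) = a_0 = 5
y_1 = S_1(0) = a_1 = 4
y_2 = S_2(0) = a_2 = 2
y_3 = S_2(2) = 1
t_q=4 is in segment 2 (τ=1); S_2(τ)=21/20

y_0=5 y_1=4 y_2=2 y_3=1
S(4) = 21/20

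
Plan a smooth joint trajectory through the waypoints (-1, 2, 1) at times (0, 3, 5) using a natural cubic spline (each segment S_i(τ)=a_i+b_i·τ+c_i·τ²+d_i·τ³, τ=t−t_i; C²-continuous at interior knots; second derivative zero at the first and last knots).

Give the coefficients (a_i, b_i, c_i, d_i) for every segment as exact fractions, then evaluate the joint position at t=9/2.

Δ: Δ0=1, Δ1=-1/2
row 1: diag=10, rhs=-9; c'=1/5, d'=-9/10
back: M1=-9/10
M: M0=0, M1=-9/10, M2=0
seg 0: a=-1, c=M0/2=0, d=(M1−M0)/(6·3)=-1/20, b=Δ0−h0·(2M0+M1)/6=29/20
seg 1: a=2, c=M1/2=-9/20, d=(M2−M1)/(6·2)=3/40, b=Δ1−h1·(2M1+M2)/6=1/10
t_q=9/2 → seg 1, τ=3/2; S=2+1/10·τ+-9/20·τ²+3/40·τ³=89/64

  seg 0: a=-1 b=29/20 c=0 d=-1/20
  seg 1: a=2 b=1/10 c=-9/20 d=3/40
S(9/2) = 89/64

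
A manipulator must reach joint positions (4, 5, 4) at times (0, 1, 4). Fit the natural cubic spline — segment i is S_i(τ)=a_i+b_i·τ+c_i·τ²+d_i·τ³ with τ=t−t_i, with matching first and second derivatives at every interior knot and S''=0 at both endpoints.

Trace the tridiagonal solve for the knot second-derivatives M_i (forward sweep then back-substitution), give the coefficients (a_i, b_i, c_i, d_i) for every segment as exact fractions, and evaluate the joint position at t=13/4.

Δ: Δ0=1, Δ1=-1/3
row 1: diag=8, rhs=-8; c'=3/8, d'=-1
back: M1=-1
M: M0=0, M1=-1, M2=0
seg 0: a=4, c=M0/2=0, d=(M1−M0)/(6·1)=-1/6, b=Δ0−h0·(2M0+M1)/6=7/6
seg 1: a=5, c=M1/2=-1/2, d=(M2−M1)/(6·3)=1/18, b=Δ1−h1·(2M1+M2)/6=2/3
t_q=13/4 → seg 1, τ=9/4; S=5+2/3·τ+-1/2·τ²+1/18·τ³=589/128

  seg 0: a=4 b=7/6 c=0 d=-1/6
  seg 1: a=5 b=2/3 c=-1/2 d=1/18
S(13/4) = 589/128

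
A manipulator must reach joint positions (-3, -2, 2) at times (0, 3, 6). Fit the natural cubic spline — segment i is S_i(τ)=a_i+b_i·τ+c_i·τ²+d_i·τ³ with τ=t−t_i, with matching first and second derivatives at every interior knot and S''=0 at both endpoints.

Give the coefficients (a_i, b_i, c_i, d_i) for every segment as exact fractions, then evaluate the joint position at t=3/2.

  seg 0: a=-3 b=1/12 c=0 d=1/36
  seg 1: a=-2 b=5/6 c=1/4 d=-1/36
S(3/2) = -89/32

Δ: Δ0=1/3, Δ1=4/3
row 1: diag=12, rhs=6; c'=1/4, d'=1/2
back: M1=1/2
M: M0=0, M1=1/2, M2=0
seg 0: a=-3, c=M0/2=0, d=(M1−M0)/(6·3)=1/36, b=Δ0−h0·(2M0+M1)/6=1/12
seg 1: a=-2, c=M1/2=1/4, d=(M2−M1)/(6·3)=-1/36, b=Δ1−h1·(2M1+M2)/6=5/6
t_q=3/2 → seg 0, τ=3/2; S=-3+1/12·τ+0·τ²+1/36·τ³=-89/32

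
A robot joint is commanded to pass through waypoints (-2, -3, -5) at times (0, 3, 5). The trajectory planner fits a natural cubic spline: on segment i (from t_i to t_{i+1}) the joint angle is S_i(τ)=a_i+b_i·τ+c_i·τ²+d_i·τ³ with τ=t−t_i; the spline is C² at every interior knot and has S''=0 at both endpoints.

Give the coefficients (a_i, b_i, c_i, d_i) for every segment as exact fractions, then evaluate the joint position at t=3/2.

Δ: Δ0=-1/3, Δ1=-1
row 1: diag=10, rhs=-4; c'=1/5, d'=-2/5
back: M1=-2/5
M: M0=0, M1=-2/5, M2=0
seg 0: a=-2, c=M0/2=0, d=(M1−M0)/(6·3)=-1/45, b=Δ0−h0·(2M0+M1)/6=-2/15
seg 1: a=-3, c=M1/2=-1/5, d=(M2−M1)/(6·2)=1/30, b=Δ1−h1·(2M1+M2)/6=-11/15
t_q=3/2 → seg 0, τ=3/2; S=-2+-2/15·τ+0·τ²+-1/45·τ³=-91/40

  seg 0: a=-2 b=-2/15 c=0 d=-1/45
  seg 1: a=-3 b=-11/15 c=-1/5 d=1/30
S(3/2) = -91/40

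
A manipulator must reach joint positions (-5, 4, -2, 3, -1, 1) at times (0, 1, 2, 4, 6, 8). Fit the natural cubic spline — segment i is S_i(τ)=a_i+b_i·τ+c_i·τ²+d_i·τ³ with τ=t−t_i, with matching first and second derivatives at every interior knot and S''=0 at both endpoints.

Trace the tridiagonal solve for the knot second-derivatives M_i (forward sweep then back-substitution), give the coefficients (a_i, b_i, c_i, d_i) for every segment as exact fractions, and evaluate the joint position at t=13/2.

Δ: Δ0=9, Δ1=-6, Δ2=5/2, Δ3=-2, Δ4=1
row 1: diag=4, rhs=-90; c'=1/4, d'=-45/2
row 2: denom=6−1·1/4=23/4; d'=(51−1·-45/2)/(23/4)=294/23
row 3: denom=8−2·8/23=168/23; d'=(-27−2·294/23)/(168/23)=-403/56
row 4: denom=8−2·23/84=313/42; d'=(18−2·-403/56)/(313/42)=2721/626
back: M4=2721/626
back: M3=-403/56−23/84·2721/626=-2625/313
back: M2=294/23−8/23·-2625/313=4914/313
back: M1=-45/2−1/4·4914/313=-8271/313
M: M0=0, M1=-8271/313, M2=4914/313, M3=-2625/313, M4=2721/626, M5=0
seg 0: a=-5, c=M0/2=0, d=(M1−M0)/(6·1)=-2757/626, b=Δ0−h0·(2M0+M1)/6=8391/626
seg 1: a=4, c=M1/2=-8271/626, d=(M2−M1)/(6·1)=4395/626, b=Δ1−h1·(2M1+M2)/6=60/313
seg 2: a=-2, c=M2/2=2457/313, d=(M3−M2)/(6·2)=-2513/1252, b=Δ2−h2·(2M2+M3)/6=-3237/626
seg 3: a=3, c=M3/2=-2625/626, d=(M4−M3)/(6·2)=2657/2504, b=Δ3−h3·(2M3+M4)/6=1341/626
seg 4: a=-1, c=M4/2=2721/1252, d=(M5−M4)/(6·2)=-907/2504, b=Δ4−h4·(2M4+M5)/6=-594/313
t_q=13/2 → seg 4, τ=1/2; S=-1+-594/313·τ+2721/1252·τ²+-907/2504·τ³=-29063/20032

  seg 0: a=-5 b=8391/626 c=0 d=-2757/626
  seg 1: a=4 b=60/313 c=-8271/626 d=4395/626
  seg 2: a=-2 b=-3237/626 c=2457/313 d=-2513/1252
  seg 3: a=3 b=1341/626 c=-2625/626 d=2657/2504
  seg 4: a=-1 b=-594/313 c=2721/1252 d=-907/2504
S(13/2) = -29063/20032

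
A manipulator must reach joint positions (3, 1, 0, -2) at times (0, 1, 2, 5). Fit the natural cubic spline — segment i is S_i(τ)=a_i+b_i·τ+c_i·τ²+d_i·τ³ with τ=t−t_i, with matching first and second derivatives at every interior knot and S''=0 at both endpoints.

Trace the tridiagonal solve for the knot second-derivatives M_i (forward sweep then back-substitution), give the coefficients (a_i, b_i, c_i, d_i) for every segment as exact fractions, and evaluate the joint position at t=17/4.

Δ: Δ0=-2, Δ1=-1, Δ2=-2/3
row 1: diag=4, rhs=6; c'=1/4, d'=3/2
row 2: denom=8−1·1/4=31/4; d'=(2−1·3/2)/(31/4)=2/31
back: M2=2/31
back: M1=3/2−1/4·2/31=46/31
M: M0=0, M1=46/31, M2=2/31, M3=0
seg 0: a=3, c=M0/2=0, d=(M1−M0)/(6·1)=23/93, b=Δ0−h0·(2M0+M1)/6=-209/93
seg 1: a=1, c=M1/2=23/31, d=(M2−M1)/(6·1)=-22/93, b=Δ1−h1·(2M1+M2)/6=-140/93
seg 2: a=0, c=M2/2=1/31, d=(M3−M2)/(6·3)=-1/279, b=Δ2−h2·(2M2+M3)/6=-68/93
t_q=17/4 → seg 2, τ=9/4; S=0+-68/93·τ+1/31·τ²+-1/279·τ³=-3021/1984

  seg 0: a=3 b=-209/93 c=0 d=23/93
  seg 1: a=1 b=-140/93 c=23/31 d=-22/93
  seg 2: a=0 b=-68/93 c=1/31 d=-1/279
S(17/4) = -3021/1984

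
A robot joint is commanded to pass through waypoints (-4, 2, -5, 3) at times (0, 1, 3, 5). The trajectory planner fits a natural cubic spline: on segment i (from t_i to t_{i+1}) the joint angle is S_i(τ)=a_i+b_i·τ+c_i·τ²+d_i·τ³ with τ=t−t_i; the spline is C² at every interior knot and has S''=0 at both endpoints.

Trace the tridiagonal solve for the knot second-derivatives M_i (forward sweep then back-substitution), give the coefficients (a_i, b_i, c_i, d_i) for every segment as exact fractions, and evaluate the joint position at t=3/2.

  seg 0: a=-4 b=355/44 c=0 d=-91/44
  seg 1: a=2 b=41/22 c=-273/44 d=155/88
  seg 2: a=-5 b=-20/11 c=48/11 d=-8/11
S(3/2) = 1127/704

Δ: Δ0=6, Δ1=-7/2, Δ2=4
row 1: diag=6, rhs=-57; c'=1/3, d'=-19/2
row 2: denom=8−2·1/3=22/3; d'=(45−2·-19/2)/(22/3)=96/11
back: M2=96/11
back: M1=-19/2−1/3·96/11=-273/22
M: M0=0, M1=-273/22, M2=96/11, M3=0
seg 0: a=-4, c=M0/2=0, d=(M1−M0)/(6·1)=-91/44, b=Δ0−h0·(2M0+M1)/6=355/44
seg 1: a=2, c=M1/2=-273/44, d=(M2−M1)/(6·2)=155/88, b=Δ1−h1·(2M1+M2)/6=41/22
seg 2: a=-5, c=M2/2=48/11, d=(M3−M2)/(6·2)=-8/11, b=Δ2−h2·(2M2+M3)/6=-20/11
t_q=3/2 → seg 1, τ=1/2; S=2+41/22·τ+-273/44·τ²+155/88·τ³=1127/704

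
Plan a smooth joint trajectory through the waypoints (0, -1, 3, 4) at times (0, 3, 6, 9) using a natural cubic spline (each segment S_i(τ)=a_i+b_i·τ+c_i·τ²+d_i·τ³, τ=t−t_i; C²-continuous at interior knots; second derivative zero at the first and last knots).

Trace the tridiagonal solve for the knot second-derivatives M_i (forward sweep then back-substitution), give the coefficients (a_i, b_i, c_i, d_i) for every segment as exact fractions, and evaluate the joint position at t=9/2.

Δ: Δ0=-1/3, Δ1=4/3, Δ2=1/3
row 1: diag=12, rhs=10; c'=1/4, d'=5/6
row 2: denom=12−3·1/4=45/4; d'=(-6−3·5/6)/(45/4)=-34/45
back: M2=-34/45
back: M1=5/6−1/4·-34/45=46/45
M: M0=0, M1=46/45, M2=-34/45, M3=0
seg 0: a=0, c=M0/2=0, d=(M1−M0)/(6·3)=23/405, b=Δ0−h0·(2M0+M1)/6=-38/45
seg 1: a=-1, c=M1/2=23/45, d=(M2−M1)/(6·3)=-8/81, b=Δ1−h1·(2M1+M2)/6=31/45
seg 2: a=3, c=M2/2=-17/45, d=(M3−M2)/(6·3)=17/405, b=Δ2−h2·(2M2+M3)/6=49/45
t_q=9/2 → seg 1, τ=3/2; S=-1+31/45·τ+23/45·τ²+-8/81·τ³=17/20

  seg 0: a=0 b=-38/45 c=0 d=23/405
  seg 1: a=-1 b=31/45 c=23/45 d=-8/81
  seg 2: a=3 b=49/45 c=-17/45 d=17/405
S(9/2) = 17/20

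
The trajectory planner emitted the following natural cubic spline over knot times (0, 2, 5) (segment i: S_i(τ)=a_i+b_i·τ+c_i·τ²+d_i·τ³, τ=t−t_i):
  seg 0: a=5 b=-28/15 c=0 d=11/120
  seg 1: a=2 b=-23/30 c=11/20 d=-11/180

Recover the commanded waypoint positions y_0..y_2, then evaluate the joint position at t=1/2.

y_0 = S_0(0) = a_0 = 5
y_1 = S_1(0) = a_1 = 2
y_2 = S_1(3) = 3
t_q=1/2 is in segment 0 (τ=1/2); S_0(τ)=261/64

y_0=5 y_1=2 y_2=3
S(1/2) = 261/64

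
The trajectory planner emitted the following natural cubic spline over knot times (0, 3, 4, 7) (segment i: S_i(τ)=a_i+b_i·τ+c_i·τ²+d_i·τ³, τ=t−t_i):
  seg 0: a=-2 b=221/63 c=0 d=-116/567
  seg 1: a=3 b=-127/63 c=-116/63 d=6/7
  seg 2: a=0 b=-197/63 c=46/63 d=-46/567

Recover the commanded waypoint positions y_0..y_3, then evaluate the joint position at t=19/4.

y_0=-2 y_1=3 y_2=0 y_3=-5
S(19/4) = -63/32

y_0 = S_0(0) = a_0 = -2
y_1 = S_1(0) = a_1 = 3
y_2 = S_2(0) = a_2 = 0
y_3 = S_2(3) = -5
t_q=19/4 is in segment 2 (τ=3/4); S_2(τ)=-63/32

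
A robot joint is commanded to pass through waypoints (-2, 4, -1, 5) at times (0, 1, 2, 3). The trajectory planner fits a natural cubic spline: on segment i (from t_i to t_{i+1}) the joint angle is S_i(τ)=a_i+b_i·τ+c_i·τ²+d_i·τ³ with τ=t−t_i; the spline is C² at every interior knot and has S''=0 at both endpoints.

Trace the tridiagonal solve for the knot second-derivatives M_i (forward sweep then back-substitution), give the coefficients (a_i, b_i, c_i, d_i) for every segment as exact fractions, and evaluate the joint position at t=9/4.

  seg 0: a=-2 b=29/3 c=0 d=-11/3
  seg 1: a=4 b=-4/3 c=-11 d=22/3
  seg 2: a=-1 b=-4/3 c=11 d=-11/3
S(9/4) = -45/64

Δ: Δ0=6, Δ1=-5, Δ2=6
row 1: diag=4, rhs=-66; c'=1/4, d'=-33/2
row 2: denom=4−1·1/4=15/4; d'=(66−1·-33/2)/(15/4)=22
back: M2=22
back: M1=-33/2−1/4·22=-22
M: M0=0, M1=-22, M2=22, M3=0
seg 0: a=-2, c=M0/2=0, d=(M1−M0)/(6·1)=-11/3, b=Δ0−h0·(2M0+M1)/6=29/3
seg 1: a=4, c=M1/2=-11, d=(M2−M1)/(6·1)=22/3, b=Δ1−h1·(2M1+M2)/6=-4/3
seg 2: a=-1, c=M2/2=11, d=(M3−M2)/(6·1)=-11/3, b=Δ2−h2·(2M2+M3)/6=-4/3
t_q=9/4 → seg 2, τ=1/4; S=-1+-4/3·τ+11·τ²+-11/3·τ³=-45/64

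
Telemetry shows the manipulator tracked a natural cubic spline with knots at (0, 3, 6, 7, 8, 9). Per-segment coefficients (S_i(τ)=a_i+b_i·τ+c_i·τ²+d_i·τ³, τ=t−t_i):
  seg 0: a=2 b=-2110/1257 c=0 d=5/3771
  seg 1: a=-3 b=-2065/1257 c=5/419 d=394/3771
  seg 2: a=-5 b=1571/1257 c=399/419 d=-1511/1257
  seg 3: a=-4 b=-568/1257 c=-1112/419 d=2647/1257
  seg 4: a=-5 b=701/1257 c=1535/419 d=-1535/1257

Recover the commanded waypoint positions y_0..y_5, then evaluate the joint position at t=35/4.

y_0=2 y_1=-3 y_2=-5 y_3=-4 y_4=-5 y_5=-2
S(35/4) = -81419/26816

y_0 = S_0(0) = a_0 = 2
y_1 = S_1(0) = a_1 = -3
y_2 = S_2(0) = a_2 = -5
y_3 = S_3(0) = a_3 = -4
y_4 = S_4(0) = a_4 = -5
y_5 = S_4(1) = -2
t_q=35/4 is in segment 4 (τ=3/4); S_4(τ)=-81419/26816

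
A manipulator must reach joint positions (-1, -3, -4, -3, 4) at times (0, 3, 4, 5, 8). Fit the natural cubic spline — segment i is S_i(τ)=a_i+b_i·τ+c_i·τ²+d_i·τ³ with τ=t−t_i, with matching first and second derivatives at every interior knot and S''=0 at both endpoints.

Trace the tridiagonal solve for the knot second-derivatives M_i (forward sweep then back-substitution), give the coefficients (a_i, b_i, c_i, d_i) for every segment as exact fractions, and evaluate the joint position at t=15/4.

Δ: Δ0=-2/3, Δ1=-1, Δ2=1, Δ3=7/3
row 1: diag=8, rhs=-2; c'=1/8, d'=-1/4
row 2: denom=4−1·1/8=31/8; d'=(12−1·-1/4)/(31/8)=98/31
row 3: denom=8−1·8/31=240/31; d'=(8−1·98/31)/(240/31)=5/8
back: M3=5/8
back: M2=98/31−8/31·5/8=3
back: M1=-1/4−1/8·3=-5/8
M: M0=0, M1=-5/8, M2=3, M3=5/8, M4=0
seg 0: a=-1, c=M0/2=0, d=(M1−M0)/(6·3)=-5/144, b=Δ0−h0·(2M0+M1)/6=-17/48
seg 1: a=-3, c=M1/2=-5/16, d=(M2−M1)/(6·1)=29/48, b=Δ1−h1·(2M1+M2)/6=-31/24
seg 2: a=-4, c=M2/2=3/2, d=(M3−M2)/(6·1)=-19/48, b=Δ2−h2·(2M2+M3)/6=-5/48
seg 3: a=-3, c=M3/2=5/16, d=(M4−M3)/(6·3)=-5/144, b=Δ3−h3·(2M3+M4)/6=41/24
t_q=15/4 → seg 1, τ=3/4; S=-3+-31/24·τ+-5/16·τ²+29/48·τ³=-3983/1024

  seg 0: a=-1 b=-17/48 c=0 d=-5/144
  seg 1: a=-3 b=-31/24 c=-5/16 d=29/48
  seg 2: a=-4 b=-5/48 c=3/2 d=-19/48
  seg 3: a=-3 b=41/24 c=5/16 d=-5/144
S(15/4) = -3983/1024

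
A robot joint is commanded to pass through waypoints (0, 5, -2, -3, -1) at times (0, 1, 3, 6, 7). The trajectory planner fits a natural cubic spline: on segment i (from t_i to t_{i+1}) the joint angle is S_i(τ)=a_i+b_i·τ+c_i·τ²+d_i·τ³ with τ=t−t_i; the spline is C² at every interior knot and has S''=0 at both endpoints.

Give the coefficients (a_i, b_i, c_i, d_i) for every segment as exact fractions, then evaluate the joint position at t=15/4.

Δ: Δ0=5, Δ1=-7/2, Δ2=-1/3, Δ3=2
row 1: diag=6, rhs=-51; c'=1/3, d'=-17/2
row 2: denom=10−2·1/3=28/3; d'=(19−2·-17/2)/(28/3)=27/7
row 3: denom=8−3·9/28=197/28; d'=(14−3·27/7)/(197/28)=68/197
back: M3=68/197
back: M2=27/7−9/28·68/197=738/197
back: M1=-17/2−1/3·738/197=-3841/394
M: M0=0, M1=-3841/394, M2=738/197, M3=68/197, M4=0
seg 0: a=0, c=M0/2=0, d=(M1−M0)/(6·1)=-3841/2364, b=Δ0−h0·(2M0+M1)/6=15661/2364
seg 1: a=5, c=M1/2=-3841/788, d=(M2−M1)/(6·2)=5317/4728, b=Δ1−h1·(2M1+M2)/6=2069/1182
seg 2: a=-2, c=M2/2=369/197, d=(M3−M2)/(6·3)=-335/1773, b=Δ2−h2·(2M2+M3)/6=-2513/591
seg 3: a=-3, c=M3/2=34/197, d=(M4−M3)/(6·1)=-34/591, b=Δ3−h3·(2M3+M4)/6=1114/591
t_q=15/4 → seg 2, τ=3/4; S=-2+-2513/591·τ+369/197·τ²+-335/1773·τ³=-53145/12608

  seg 0: a=0 b=15661/2364 c=0 d=-3841/2364
  seg 1: a=5 b=2069/1182 c=-3841/788 d=5317/4728
  seg 2: a=-2 b=-2513/591 c=369/197 d=-335/1773
  seg 3: a=-3 b=1114/591 c=34/197 d=-34/591
S(15/4) = -53145/12608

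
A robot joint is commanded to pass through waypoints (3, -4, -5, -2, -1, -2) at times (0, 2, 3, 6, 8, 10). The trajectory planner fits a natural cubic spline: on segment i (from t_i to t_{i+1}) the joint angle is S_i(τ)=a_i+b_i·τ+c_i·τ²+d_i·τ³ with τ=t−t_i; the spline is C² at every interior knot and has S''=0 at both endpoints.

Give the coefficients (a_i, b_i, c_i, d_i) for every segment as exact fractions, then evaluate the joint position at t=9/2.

Δ: Δ0=-7/2, Δ1=-1, Δ2=1, Δ3=1/2, Δ4=-1/2
row 1: diag=6, rhs=15; c'=1/6, d'=5/2
row 2: denom=8−1·1/6=47/6; d'=(12−1·5/2)/(47/6)=57/47
row 3: denom=10−3·18/47=416/47; d'=(-3−3·57/47)/(416/47)=-3/4
row 4: denom=8−2·47/208=785/104; d'=(-6−2·-3/4)/(785/104)=-468/785
back: M4=-468/785
back: M3=-3/4−47/208·-468/785=-483/785
back: M2=57/47−18/47·-483/785=1137/785
back: M1=5/2−1/6·1137/785=1773/785
M: M0=0, M1=1773/785, M2=1137/785, M3=-483/785, M4=-468/785, M5=0
seg 0: a=3, c=M0/2=0, d=(M1−M0)/(6·2)=591/3140, b=Δ0−h0·(2M0+M1)/6=-6677/1570
seg 1: a=-4, c=M1/2=1773/1570, d=(M2−M1)/(6·1)=-106/785, b=Δ1−h1·(2M1+M2)/6=-3131/1570
seg 2: a=-5, c=M2/2=1137/1570, d=(M3−M2)/(6·3)=-18/157, b=Δ2−h2·(2M2+M3)/6=-221/1570
seg 3: a=-2, c=M3/2=-483/1570, d=(M4−M3)/(6·2)=1/628, b=Δ3−h3·(2M3+M4)/6=1741/1570
seg 4: a=-1, c=M4/2=-234/785, d=(M5−M4)/(6·2)=39/785, b=Δ4−h4·(2M4+M5)/6=-161/1570
t_q=9/2 → seg 2, τ=3/2; S=-5+-221/1570·τ+1137/1570·τ²+-18/157·τ³=-24923/6280

  seg 0: a=3 b=-6677/1570 c=0 d=591/3140
  seg 1: a=-4 b=-3131/1570 c=1773/1570 d=-106/785
  seg 2: a=-5 b=-221/1570 c=1137/1570 d=-18/157
  seg 3: a=-2 b=1741/1570 c=-483/1570 d=1/628
  seg 4: a=-1 b=-161/1570 c=-234/785 d=39/785
S(9/2) = -24923/6280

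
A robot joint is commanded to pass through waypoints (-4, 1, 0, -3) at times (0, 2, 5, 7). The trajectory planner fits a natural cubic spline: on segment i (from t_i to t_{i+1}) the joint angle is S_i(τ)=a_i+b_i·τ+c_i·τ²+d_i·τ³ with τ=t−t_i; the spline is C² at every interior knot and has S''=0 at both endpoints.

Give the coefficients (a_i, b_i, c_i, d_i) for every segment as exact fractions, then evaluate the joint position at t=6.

  seg 0: a=-4 b=1663/546 c=0 d=-149/1092
  seg 1: a=1 b=769/546 c=-149/182 d=5/63
  seg 2: a=0 b=-743/546 c=-19/182 d=19/1092
S(6) = -527/364

Δ: Δ0=5/2, Δ1=-1/3, Δ2=-3/2
row 1: diag=10, rhs=-17; c'=3/10, d'=-17/10
row 2: denom=10−3·3/10=91/10; d'=(-7−3·-17/10)/(91/10)=-19/91
back: M2=-19/91
back: M1=-17/10−3/10·-19/91=-149/91
M: M0=0, M1=-149/91, M2=-19/91, M3=0
seg 0: a=-4, c=M0/2=0, d=(M1−M0)/(6·2)=-149/1092, b=Δ0−h0·(2M0+M1)/6=1663/546
seg 1: a=1, c=M1/2=-149/182, d=(M2−M1)/(6·3)=5/63, b=Δ1−h1·(2M1+M2)/6=769/546
seg 2: a=0, c=M2/2=-19/182, d=(M3−M2)/(6·2)=19/1092, b=Δ2−h2·(2M2+M3)/6=-743/546
t_q=6 → seg 2, τ=1; S=0+-743/546·τ+-19/182·τ²+19/1092·τ³=-527/364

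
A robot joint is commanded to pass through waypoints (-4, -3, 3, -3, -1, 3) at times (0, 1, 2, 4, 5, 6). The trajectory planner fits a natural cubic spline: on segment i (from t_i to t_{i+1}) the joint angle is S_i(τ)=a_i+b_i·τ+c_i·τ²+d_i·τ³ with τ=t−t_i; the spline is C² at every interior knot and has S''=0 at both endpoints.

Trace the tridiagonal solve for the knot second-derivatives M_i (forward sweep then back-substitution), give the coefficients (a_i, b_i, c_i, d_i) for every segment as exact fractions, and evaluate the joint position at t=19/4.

  seg 0: a=-4 b=-388/465 c=0 d=853/465
  seg 1: a=-3 b=2171/465 c=853/155 d=-388/93
  seg 2: a=3 b=1469/465 c=-1087/155 d=59/30
  seg 3: a=-3 b=-601/465 c=742/155 d=-139/93
  seg 4: a=-1 b=1766/465 c=47/155 d=-47/465
S(19/4) = -18919/9920

Δ: Δ0=1, Δ1=6, Δ2=-3, Δ3=2, Δ4=4
row 1: diag=4, rhs=30; c'=1/4, d'=15/2
row 2: denom=6−1·1/4=23/4; d'=(-54−1·15/2)/(23/4)=-246/23
row 3: denom=6−2·8/23=122/23; d'=(30−2·-246/23)/(122/23)=591/61
row 4: denom=4−1·23/122=465/122; d'=(12−1·591/61)/(465/122)=94/155
back: M4=94/155
back: M3=591/61−23/122·94/155=1484/155
back: M2=-246/23−8/23·1484/155=-2174/155
back: M1=15/2−1/4·-2174/155=1706/155
M: M0=0, M1=1706/155, M2=-2174/155, M3=1484/155, M4=94/155, M5=0
seg 0: a=-4, c=M0/2=0, d=(M1−M0)/(6·1)=853/465, b=Δ0−h0·(2M0+M1)/6=-388/465
seg 1: a=-3, c=M1/2=853/155, d=(M2−M1)/(6·1)=-388/93, b=Δ1−h1·(2M1+M2)/6=2171/465
seg 2: a=3, c=M2/2=-1087/155, d=(M3−M2)/(6·2)=59/30, b=Δ2−h2·(2M2+M3)/6=1469/465
seg 3: a=-3, c=M3/2=742/155, d=(M4−M3)/(6·1)=-139/93, b=Δ3−h3·(2M3+M4)/6=-601/465
seg 4: a=-1, c=M4/2=47/155, d=(M5−M4)/(6·1)=-47/465, b=Δ4−h4·(2M4+M5)/6=1766/465
t_q=19/4 → seg 3, τ=3/4; S=-3+-601/465·τ+742/155·τ²+-139/93·τ³=-18919/9920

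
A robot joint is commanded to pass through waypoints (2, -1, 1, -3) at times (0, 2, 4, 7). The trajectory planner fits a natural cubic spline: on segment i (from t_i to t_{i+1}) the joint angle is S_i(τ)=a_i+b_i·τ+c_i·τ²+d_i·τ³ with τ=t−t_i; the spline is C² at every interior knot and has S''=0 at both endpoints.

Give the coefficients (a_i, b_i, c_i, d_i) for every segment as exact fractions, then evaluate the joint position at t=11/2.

  seg 0: a=2 b=-130/57 c=0 d=89/456
  seg 1: a=-1 b=7/114 c=89/76 d=-20/57
  seg 2: a=1 b=61/114 c=-71/76 d=71/684
S(11/2) = 31/608

Δ: Δ0=-3/2, Δ1=1, Δ2=-4/3
row 1: diag=8, rhs=15; c'=1/4, d'=15/8
row 2: denom=10−2·1/4=19/2; d'=(-14−2·15/8)/(19/2)=-71/38
back: M2=-71/38
back: M1=15/8−1/4·-71/38=89/38
M: M0=0, M1=89/38, M2=-71/38, M3=0
seg 0: a=2, c=M0/2=0, d=(M1−M0)/(6·2)=89/456, b=Δ0−h0·(2M0+M1)/6=-130/57
seg 1: a=-1, c=M1/2=89/76, d=(M2−M1)/(6·2)=-20/57, b=Δ1−h1·(2M1+M2)/6=7/114
seg 2: a=1, c=M2/2=-71/76, d=(M3−M2)/(6·3)=71/684, b=Δ2−h2·(2M2+M3)/6=61/114
t_q=11/2 → seg 2, τ=3/2; S=1+61/114·τ+-71/76·τ²+71/684·τ³=31/608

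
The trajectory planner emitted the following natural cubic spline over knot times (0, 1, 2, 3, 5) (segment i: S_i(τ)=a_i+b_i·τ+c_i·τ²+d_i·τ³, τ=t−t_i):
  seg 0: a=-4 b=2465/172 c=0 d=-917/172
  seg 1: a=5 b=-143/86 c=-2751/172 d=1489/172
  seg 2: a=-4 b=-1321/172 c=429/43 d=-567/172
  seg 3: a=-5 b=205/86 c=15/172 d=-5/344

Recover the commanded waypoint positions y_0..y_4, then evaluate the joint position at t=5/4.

y_0 = S_0(0) = a_0 = -4
y_1 = S_1(0) = a_1 = 5
y_2 = S_2(0) = a_2 = -4
y_3 = S_3(0) = a_3 = -5
y_4 = S_3(2) = 0
t_q=5/4 is in segment 1 (τ=1/4); S_1(τ)=40949/11008

y_0=-4 y_1=5 y_2=-4 y_3=-5 y_4=0
S(5/4) = 40949/11008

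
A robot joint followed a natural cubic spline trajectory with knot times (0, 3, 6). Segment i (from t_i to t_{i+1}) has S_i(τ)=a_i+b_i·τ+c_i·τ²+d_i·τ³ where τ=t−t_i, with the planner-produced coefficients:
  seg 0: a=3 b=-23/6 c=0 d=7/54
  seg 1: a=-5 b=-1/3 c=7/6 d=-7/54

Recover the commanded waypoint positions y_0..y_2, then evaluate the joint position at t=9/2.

y_0 = S_0(0) = a_0 = 3
y_1 = S_1(0) = a_1 = -5
y_2 = S_1(3) = 1
t_q=9/2 is in segment 1 (τ=3/2); S_1(τ)=-53/16

y_0=3 y_1=-5 y_2=1
S(9/2) = -53/16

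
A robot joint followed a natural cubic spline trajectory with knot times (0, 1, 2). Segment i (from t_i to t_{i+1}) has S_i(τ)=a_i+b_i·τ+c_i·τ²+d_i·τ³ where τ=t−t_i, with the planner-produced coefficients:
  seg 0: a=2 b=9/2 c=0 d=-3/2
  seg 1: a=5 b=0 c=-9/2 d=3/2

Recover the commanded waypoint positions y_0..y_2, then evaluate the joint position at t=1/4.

y_0 = S_0(0) = a_0 = 2
y_1 = S_1(0) = a_1 = 5
y_2 = S_1(1) = 2
t_q=1/4 is in segment 0 (τ=1/4); S_0(τ)=397/128

y_0=2 y_1=5 y_2=2
S(1/4) = 397/128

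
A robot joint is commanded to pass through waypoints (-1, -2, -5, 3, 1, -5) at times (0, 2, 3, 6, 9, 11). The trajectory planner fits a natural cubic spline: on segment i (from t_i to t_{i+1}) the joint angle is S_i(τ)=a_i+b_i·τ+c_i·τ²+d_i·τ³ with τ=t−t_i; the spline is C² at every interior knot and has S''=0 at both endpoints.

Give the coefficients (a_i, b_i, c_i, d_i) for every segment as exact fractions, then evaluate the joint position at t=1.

Δ: Δ0=-1/2, Δ1=-3, Δ2=8/3, Δ3=-2/3, Δ4=-3
row 1: diag=6, rhs=-15; c'=1/6, d'=-5/2
row 2: denom=8−1·1/6=47/6; d'=(34−1·-5/2)/(47/6)=219/47
row 3: denom=12−3·18/47=510/47; d'=(-20−3·219/47)/(510/47)=-1597/510
row 4: denom=10−3·47/170=1559/170; d'=(-14−3·-1597/510)/(1559/170)=-783/1559
back: M4=-783/1559
back: M3=-1597/510−47/170·-783/1559=-13996/4677
back: M2=219/47−18/47·-13996/4677=9051/1559
back: M1=-5/2−1/6·9051/1559=-5406/1559
M: M0=0, M1=-5406/1559, M2=9051/1559, M3=-13996/4677, M4=-783/1559, M5=0
seg 0: a=-1, c=M0/2=0, d=(M1−M0)/(6·2)=-901/3118, b=Δ0−h0·(2M0+M1)/6=2045/3118
seg 1: a=-2, c=M1/2=-2703/1559, d=(M2−M1)/(6·1)=4819/3118, b=Δ1−h1·(2M1+M2)/6=-8767/3118
seg 2: a=-5, c=M2/2=9051/3118, d=(M3−M2)/(6·3)=-41149/84186, b=Δ2−h2·(2M2+M3)/6=-2561/1559
seg 3: a=3, c=M3/2=-6998/4677, d=(M4−M3)/(6·3)=11647/84186, b=Δ3−h3·(2M3+M4)/6=8035/3118
seg 4: a=1, c=M4/2=-783/3118, d=(M5−M4)/(6·2)=261/6236, b=Δ4−h4·(2M4+M5)/6=-4155/1559
t_q=1 → seg 0, τ=1; S=-1+2045/3118·τ+0·τ²+-901/3118·τ³=-987/1559

  seg 0: a=-1 b=2045/3118 c=0 d=-901/3118
  seg 1: a=-2 b=-8767/3118 c=-2703/1559 d=4819/3118
  seg 2: a=-5 b=-2561/1559 c=9051/3118 d=-41149/84186
  seg 3: a=3 b=8035/3118 c=-6998/4677 d=11647/84186
  seg 4: a=1 b=-4155/1559 c=-783/3118 d=261/6236
S(1) = -987/1559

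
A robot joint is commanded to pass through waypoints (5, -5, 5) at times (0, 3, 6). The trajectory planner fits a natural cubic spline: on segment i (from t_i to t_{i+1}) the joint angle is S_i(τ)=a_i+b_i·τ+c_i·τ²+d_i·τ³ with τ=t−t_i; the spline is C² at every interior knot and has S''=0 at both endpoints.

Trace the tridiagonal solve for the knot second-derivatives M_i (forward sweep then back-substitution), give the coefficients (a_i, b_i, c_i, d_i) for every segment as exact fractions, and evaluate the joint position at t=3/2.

  seg 0: a=5 b=-5 c=0 d=5/27
  seg 1: a=-5 b=0 c=5/3 d=-5/27
S(3/2) = -15/8

Δ: Δ0=-10/3, Δ1=10/3
row 1: diag=12, rhs=40; c'=1/4, d'=10/3
back: M1=10/3
M: M0=0, M1=10/3, M2=0
seg 0: a=5, c=M0/2=0, d=(M1−M0)/(6·3)=5/27, b=Δ0−h0·(2M0+M1)/6=-5
seg 1: a=-5, c=M1/2=5/3, d=(M2−M1)/(6·3)=-5/27, b=Δ1−h1·(2M1+M2)/6=0
t_q=3/2 → seg 0, τ=3/2; S=5+-5·τ+0·τ²+5/27·τ³=-15/8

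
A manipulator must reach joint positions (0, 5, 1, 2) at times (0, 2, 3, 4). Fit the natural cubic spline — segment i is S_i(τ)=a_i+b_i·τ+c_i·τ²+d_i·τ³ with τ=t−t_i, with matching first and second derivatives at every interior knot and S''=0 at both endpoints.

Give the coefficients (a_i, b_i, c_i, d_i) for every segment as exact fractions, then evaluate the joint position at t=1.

  seg 0: a=0 b=239/46 c=0 d=-31/46
  seg 1: a=5 b=-133/46 c=-93/23 d=135/46
  seg 2: a=1 b=-50/23 c=219/46 d=-73/46
S(1) = 104/23

Δ: Δ0=5/2, Δ1=-4, Δ2=1
row 1: diag=6, rhs=-39; c'=1/6, d'=-13/2
row 2: denom=4−1·1/6=23/6; d'=(30−1·-13/2)/(23/6)=219/23
back: M2=219/23
back: M1=-13/2−1/6·219/23=-186/23
M: M0=0, M1=-186/23, M2=219/23, M3=0
seg 0: a=0, c=M0/2=0, d=(M1−M0)/(6·2)=-31/46, b=Δ0−h0·(2M0+M1)/6=239/46
seg 1: a=5, c=M1/2=-93/23, d=(M2−M1)/(6·1)=135/46, b=Δ1−h1·(2M1+M2)/6=-133/46
seg 2: a=1, c=M2/2=219/46, d=(M3−M2)/(6·1)=-73/46, b=Δ2−h2·(2M2+M3)/6=-50/23
t_q=1 → seg 0, τ=1; S=0+239/46·τ+0·τ²+-31/46·τ³=104/23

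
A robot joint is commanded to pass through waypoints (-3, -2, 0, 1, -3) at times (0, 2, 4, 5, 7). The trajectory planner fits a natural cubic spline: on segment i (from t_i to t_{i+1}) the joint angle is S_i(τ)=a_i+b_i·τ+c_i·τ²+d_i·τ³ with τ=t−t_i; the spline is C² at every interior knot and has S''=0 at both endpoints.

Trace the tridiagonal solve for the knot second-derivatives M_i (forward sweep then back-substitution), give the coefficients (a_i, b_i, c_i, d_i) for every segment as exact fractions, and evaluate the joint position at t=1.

Δ: Δ0=1/2, Δ1=1, Δ2=1, Δ3=-2
row 1: diag=8, rhs=3; c'=1/4, d'=3/8
row 2: denom=6−2·1/4=11/2; d'=(0−2·3/8)/(11/2)=-3/22
row 3: denom=6−1·2/11=64/11; d'=(-18−1·-3/22)/(64/11)=-393/128
back: M3=-393/128
back: M2=-3/22−2/11·-393/128=27/64
back: M1=3/8−1/4·27/64=69/256
M: M0=0, M1=69/256, M2=27/64, M3=-393/128, M4=0
seg 0: a=-3, c=M0/2=0, d=(M1−M0)/(6·2)=23/1024, b=Δ0−h0·(2M0+M1)/6=105/256
seg 1: a=-2, c=M1/2=69/512, d=(M2−M1)/(6·2)=13/1024, b=Δ1−h1·(2M1+M2)/6=87/128
seg 2: a=0, c=M2/2=27/128, d=(M3−M2)/(6·1)=-149/256, b=Δ2−h2·(2M2+M3)/6=351/256
seg 3: a=1, c=M3/2=-393/256, d=(M4−M3)/(6·2)=131/512, b=Δ3−h3·(2M3+M4)/6=3/64
t_q=1 → seg 0, τ=1; S=-3+105/256·τ+0·τ²+23/1024·τ³=-2629/1024

  seg 0: a=-3 b=105/256 c=0 d=23/1024
  seg 1: a=-2 b=87/128 c=69/512 d=13/1024
  seg 2: a=0 b=351/256 c=27/128 d=-149/256
  seg 3: a=1 b=3/64 c=-393/256 d=131/512
S(1) = -2629/1024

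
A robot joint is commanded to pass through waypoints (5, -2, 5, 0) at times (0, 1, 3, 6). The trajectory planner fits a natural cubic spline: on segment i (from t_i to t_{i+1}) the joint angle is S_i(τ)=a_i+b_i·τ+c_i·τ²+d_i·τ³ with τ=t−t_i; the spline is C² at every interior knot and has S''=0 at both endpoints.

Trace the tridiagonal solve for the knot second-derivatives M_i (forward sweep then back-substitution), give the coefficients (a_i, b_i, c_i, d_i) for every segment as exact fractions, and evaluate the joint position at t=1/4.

Δ: Δ0=-7, Δ1=7/2, Δ2=-5/3
row 1: diag=6, rhs=63; c'=1/3, d'=21/2
row 2: denom=10−2·1/3=28/3; d'=(-31−2·21/2)/(28/3)=-39/7
back: M2=-39/7
back: M1=21/2−1/3·-39/7=173/14
M: M0=0, M1=173/14, M2=-39/7, M3=0
seg 0: a=5, c=M0/2=0, d=(M1−M0)/(6·1)=173/84, b=Δ0−h0·(2M0+M1)/6=-761/84
seg 1: a=-2, c=M1/2=173/28, d=(M2−M1)/(6·2)=-251/168, b=Δ1−h1·(2M1+M2)/6=-121/42
seg 2: a=5, c=M2/2=-39/14, d=(M3−M2)/(6·3)=13/42, b=Δ2−h2·(2M2+M3)/6=82/21
t_q=1/4 → seg 0, τ=1/4; S=5+-761/84·τ+0·τ²+173/84·τ³=4959/1792

  seg 0: a=5 b=-761/84 c=0 d=173/84
  seg 1: a=-2 b=-121/42 c=173/28 d=-251/168
  seg 2: a=5 b=82/21 c=-39/14 d=13/42
S(1/4) = 4959/1792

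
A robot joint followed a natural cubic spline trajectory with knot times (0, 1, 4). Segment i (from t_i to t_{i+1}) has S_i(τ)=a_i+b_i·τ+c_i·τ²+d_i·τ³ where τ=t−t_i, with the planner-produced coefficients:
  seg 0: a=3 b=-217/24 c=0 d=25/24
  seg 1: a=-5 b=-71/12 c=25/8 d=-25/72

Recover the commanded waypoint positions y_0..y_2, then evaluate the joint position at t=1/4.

y_0=3 y_1=-5 y_2=-4
S(1/4) = 387/512

y_0 = S_0(0) = a_0 = 3
y_1 = S_1(0) = a_1 = -5
y_2 = S_1(3) = -4
t_q=1/4 is in segment 0 (τ=1/4); S_0(τ)=387/512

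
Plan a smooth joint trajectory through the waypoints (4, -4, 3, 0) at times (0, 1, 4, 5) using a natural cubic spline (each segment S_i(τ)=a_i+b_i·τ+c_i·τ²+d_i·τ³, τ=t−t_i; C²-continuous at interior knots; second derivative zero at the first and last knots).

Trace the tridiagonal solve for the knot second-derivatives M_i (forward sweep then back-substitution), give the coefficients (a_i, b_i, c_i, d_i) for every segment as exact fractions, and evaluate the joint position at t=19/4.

  seg 0: a=4 b=-1616/165 c=0 d=296/165
  seg 1: a=-4 b=-728/165 c=296/55 d=-47/45
  seg 2: a=3 b=-53/165 c=-221/55 d=221/165
S(19/4) = 749/704

Δ: Δ0=-8, Δ1=7/3, Δ2=-3
row 1: diag=8, rhs=62; c'=3/8, d'=31/4
row 2: denom=8−3·3/8=55/8; d'=(-32−3·31/4)/(55/8)=-442/55
back: M2=-442/55
back: M1=31/4−3/8·-442/55=592/55
M: M0=0, M1=592/55, M2=-442/55, M3=0
seg 0: a=4, c=M0/2=0, d=(M1−M0)/(6·1)=296/165, b=Δ0−h0·(2M0+M1)/6=-1616/165
seg 1: a=-4, c=M1/2=296/55, d=(M2−M1)/(6·3)=-47/45, b=Δ1−h1·(2M1+M2)/6=-728/165
seg 2: a=3, c=M2/2=-221/55, d=(M3−M2)/(6·1)=221/165, b=Δ2−h2·(2M2+M3)/6=-53/165
t_q=19/4 → seg 2, τ=3/4; S=3+-53/165·τ+-221/55·τ²+221/165·τ³=749/704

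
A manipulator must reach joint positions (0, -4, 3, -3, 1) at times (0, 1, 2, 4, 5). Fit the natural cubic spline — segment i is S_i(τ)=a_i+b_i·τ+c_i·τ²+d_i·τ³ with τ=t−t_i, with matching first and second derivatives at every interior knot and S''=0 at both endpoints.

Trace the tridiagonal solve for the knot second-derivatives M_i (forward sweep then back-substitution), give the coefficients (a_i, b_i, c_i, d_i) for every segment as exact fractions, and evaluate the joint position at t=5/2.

  seg 0: a=0 b=-457/61 c=0 d=213/61
  seg 1: a=-4 b=182/61 c=639/61 d=-394/61
  seg 2: a=3 b=278/61 c=-543/61 d=625/244
  seg 3: a=-3 b=-19/61 c=789/122 d=-263/122
S(5/2) = 6585/1952

Δ: Δ0=-4, Δ1=7, Δ2=-3, Δ3=4
row 1: diag=4, rhs=66; c'=1/4, d'=33/2
row 2: denom=6−1·1/4=23/4; d'=(-60−1·33/2)/(23/4)=-306/23
row 3: denom=6−2·8/23=122/23; d'=(42−2·-306/23)/(122/23)=789/61
back: M3=789/61
back: M2=-306/23−8/23·789/61=-1086/61
back: M1=33/2−1/4·-1086/61=1278/61
M: M0=0, M1=1278/61, M2=-1086/61, M3=789/61, M4=0
seg 0: a=0, c=M0/2=0, d=(M1−M0)/(6·1)=213/61, b=Δ0−h0·(2M0+M1)/6=-457/61
seg 1: a=-4, c=M1/2=639/61, d=(M2−M1)/(6·1)=-394/61, b=Δ1−h1·(2M1+M2)/6=182/61
seg 2: a=3, c=M2/2=-543/61, d=(M3−M2)/(6·2)=625/244, b=Δ2−h2·(2M2+M3)/6=278/61
seg 3: a=-3, c=M3/2=789/122, d=(M4−M3)/(6·1)=-263/122, b=Δ3−h3·(2M3+M4)/6=-19/61
t_q=5/2 → seg 2, τ=1/2; S=3+278/61·τ+-543/61·τ²+625/244·τ³=6585/1952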